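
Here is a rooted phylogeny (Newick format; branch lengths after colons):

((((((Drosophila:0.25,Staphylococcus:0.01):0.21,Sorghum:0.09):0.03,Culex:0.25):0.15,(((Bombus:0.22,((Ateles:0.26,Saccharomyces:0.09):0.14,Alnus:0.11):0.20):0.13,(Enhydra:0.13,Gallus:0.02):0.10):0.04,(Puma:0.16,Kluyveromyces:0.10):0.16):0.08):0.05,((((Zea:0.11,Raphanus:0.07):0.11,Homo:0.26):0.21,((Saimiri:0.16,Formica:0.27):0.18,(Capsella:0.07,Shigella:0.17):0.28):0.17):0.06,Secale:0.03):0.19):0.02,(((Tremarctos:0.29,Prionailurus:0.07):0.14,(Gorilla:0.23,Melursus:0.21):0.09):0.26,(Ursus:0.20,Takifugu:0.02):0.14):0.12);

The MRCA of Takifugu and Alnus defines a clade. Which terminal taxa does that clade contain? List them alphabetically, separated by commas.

Tracing Takifugu: it sits inside (Ursus,Takifugu).
Tracing Alnus: it sits inside ((Ateles,Saccharomyces),Alnus).
The smallest clade enclosing both is the whole tree (their MRCA is the root), so the answer is all 26 tips in alphabetical order.

Alnus, Ateles, Bombus, Capsella, Culex, Drosophila, Enhydra, Formica, Gallus, Gorilla, Homo, Kluyveromyces, Melursus, Prionailurus, Puma, Raphanus, Saccharomyces, Saimiri, Secale, Shigella, Sorghum, Staphylococcus, Takifugu, Tremarctos, Ursus, Zea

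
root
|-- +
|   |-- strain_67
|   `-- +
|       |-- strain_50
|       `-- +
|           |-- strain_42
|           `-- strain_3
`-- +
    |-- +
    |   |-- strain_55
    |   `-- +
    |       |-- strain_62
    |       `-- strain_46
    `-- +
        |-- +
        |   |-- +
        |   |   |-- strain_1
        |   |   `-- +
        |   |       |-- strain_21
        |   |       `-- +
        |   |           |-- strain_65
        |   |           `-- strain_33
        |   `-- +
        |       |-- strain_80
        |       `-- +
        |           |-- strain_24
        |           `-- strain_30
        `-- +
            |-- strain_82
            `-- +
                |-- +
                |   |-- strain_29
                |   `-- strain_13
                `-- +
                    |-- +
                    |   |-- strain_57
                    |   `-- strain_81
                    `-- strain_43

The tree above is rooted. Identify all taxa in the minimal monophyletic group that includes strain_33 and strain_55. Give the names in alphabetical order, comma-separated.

strain_1, strain_13, strain_21, strain_24, strain_29, strain_30, strain_33, strain_43, strain_46, strain_55, strain_57, strain_62, strain_65, strain_80, strain_81, strain_82

Tracing strain_33: it sits inside (strain_65,strain_33).
Tracing strain_55: it sits inside (strain_55,(strain_62,strain_46)).
The smallest clade enclosing both is ((strain_55,(strain_62,strain_46)),(((strain_1,(strain_21,(strain_65,strain_33))),(strain_80,(strain_24,strain_30))),(strain_82,((strain_29,strain_13),((strain_57,strain_81),strain_43))))); the answer is its 16 terminal taxa in alphabetical order.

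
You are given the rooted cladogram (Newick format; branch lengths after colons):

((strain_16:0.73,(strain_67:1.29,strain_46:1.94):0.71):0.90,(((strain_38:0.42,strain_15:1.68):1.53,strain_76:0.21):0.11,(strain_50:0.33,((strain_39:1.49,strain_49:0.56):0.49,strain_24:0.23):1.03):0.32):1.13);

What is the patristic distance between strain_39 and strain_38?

5.39

The path runs strain_39 → … → MRCA → … → strain_38; the MRCA is the node subtending (((strain_38,strain_15),strain_76),(strain_50,((strain_39,strain_49),strain_24))).
Branch lengths along that path: 1.49 + 0.49 + 1.03 + 0.32 + 0.11 + 1.53 + 0.42 = 5.39.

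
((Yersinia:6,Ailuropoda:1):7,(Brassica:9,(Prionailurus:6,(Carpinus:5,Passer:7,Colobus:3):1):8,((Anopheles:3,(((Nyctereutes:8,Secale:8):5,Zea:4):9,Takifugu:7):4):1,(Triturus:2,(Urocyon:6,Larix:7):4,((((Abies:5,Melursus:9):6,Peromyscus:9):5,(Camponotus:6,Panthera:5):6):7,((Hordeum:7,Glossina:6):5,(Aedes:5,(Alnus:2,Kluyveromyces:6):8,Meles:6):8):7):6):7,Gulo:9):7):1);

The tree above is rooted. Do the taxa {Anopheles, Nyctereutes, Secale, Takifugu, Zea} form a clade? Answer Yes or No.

Yes

The most recent common ancestor of these taxa subtends (Anopheles,(((Nyctereutes,Secale),Zea),Takifugu)).
That clade has exactly 5 tips — every listed taxon and nothing else — so the group is monophyletic.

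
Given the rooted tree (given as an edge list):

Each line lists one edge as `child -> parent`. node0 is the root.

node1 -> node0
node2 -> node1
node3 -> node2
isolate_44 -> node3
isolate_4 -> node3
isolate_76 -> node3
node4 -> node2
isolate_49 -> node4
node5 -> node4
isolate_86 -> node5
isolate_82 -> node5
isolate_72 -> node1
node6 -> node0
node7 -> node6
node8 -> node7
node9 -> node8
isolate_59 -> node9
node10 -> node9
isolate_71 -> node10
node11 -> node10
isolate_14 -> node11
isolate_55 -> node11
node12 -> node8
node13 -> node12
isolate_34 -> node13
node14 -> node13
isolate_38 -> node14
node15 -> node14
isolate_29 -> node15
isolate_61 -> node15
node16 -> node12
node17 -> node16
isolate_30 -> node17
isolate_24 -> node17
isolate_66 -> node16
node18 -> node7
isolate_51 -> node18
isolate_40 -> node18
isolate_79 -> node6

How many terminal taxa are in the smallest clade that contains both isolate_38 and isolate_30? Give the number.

7

The MRCA of isolate_38 and isolate_30 is the node subtending ((isolate_34,(isolate_38,(isolate_29,isolate_61))),((isolate_30,isolate_24),isolate_66)).
That clade contains 7 terminal taxa: isolate_24, isolate_29, isolate_30, isolate_34, isolate_38, isolate_61, isolate_66.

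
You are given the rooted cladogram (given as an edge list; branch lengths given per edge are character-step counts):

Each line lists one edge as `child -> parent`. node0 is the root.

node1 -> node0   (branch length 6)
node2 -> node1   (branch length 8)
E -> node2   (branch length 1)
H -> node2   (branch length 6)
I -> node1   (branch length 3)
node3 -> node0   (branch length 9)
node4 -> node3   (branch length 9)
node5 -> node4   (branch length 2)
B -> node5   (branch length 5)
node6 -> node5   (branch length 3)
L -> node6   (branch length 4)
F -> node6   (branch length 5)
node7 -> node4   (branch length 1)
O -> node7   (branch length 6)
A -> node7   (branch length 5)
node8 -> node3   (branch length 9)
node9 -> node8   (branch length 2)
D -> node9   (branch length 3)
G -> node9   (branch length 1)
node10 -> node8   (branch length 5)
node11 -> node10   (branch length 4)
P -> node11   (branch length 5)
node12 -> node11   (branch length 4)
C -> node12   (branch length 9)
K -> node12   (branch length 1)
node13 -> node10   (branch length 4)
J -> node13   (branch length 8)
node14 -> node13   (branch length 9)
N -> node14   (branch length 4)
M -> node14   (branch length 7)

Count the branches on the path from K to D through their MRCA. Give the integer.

6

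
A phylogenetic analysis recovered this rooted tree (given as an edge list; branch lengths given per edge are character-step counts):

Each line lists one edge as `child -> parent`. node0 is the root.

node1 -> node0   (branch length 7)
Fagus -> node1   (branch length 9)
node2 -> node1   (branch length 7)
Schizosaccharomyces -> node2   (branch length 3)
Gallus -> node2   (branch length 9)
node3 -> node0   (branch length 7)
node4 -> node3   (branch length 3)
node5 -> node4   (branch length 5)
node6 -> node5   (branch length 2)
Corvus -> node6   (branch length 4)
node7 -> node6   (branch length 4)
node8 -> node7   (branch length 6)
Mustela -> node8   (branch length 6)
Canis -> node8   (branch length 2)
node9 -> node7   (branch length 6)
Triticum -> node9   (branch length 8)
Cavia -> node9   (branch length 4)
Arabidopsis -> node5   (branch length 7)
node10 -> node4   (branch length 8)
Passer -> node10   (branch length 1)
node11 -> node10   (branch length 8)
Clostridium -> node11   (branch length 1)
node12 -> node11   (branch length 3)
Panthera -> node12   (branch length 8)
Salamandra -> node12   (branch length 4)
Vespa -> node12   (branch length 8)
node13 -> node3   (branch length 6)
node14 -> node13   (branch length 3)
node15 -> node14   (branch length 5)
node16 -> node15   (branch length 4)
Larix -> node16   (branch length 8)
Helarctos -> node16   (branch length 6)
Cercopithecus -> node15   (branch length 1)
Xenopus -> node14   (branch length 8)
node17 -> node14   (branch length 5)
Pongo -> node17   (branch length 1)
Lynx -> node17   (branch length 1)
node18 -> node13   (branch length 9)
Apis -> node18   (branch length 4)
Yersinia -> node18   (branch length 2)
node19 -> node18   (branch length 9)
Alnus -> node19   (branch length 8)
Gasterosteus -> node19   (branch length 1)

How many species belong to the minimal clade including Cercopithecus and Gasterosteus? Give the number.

10

The MRCA of Cercopithecus and Gasterosteus is the node subtending ((((Larix,Helarctos),Cercopithecus),Xenopus,(Pongo,Lynx)),(Apis,Yersinia,(Alnus,Gasterosteus))).
That clade contains 10 terminal taxa: Alnus, Apis, Cercopithecus, Gasterosteus, Helarctos, Larix, Lynx, Pongo, Xenopus, Yersinia.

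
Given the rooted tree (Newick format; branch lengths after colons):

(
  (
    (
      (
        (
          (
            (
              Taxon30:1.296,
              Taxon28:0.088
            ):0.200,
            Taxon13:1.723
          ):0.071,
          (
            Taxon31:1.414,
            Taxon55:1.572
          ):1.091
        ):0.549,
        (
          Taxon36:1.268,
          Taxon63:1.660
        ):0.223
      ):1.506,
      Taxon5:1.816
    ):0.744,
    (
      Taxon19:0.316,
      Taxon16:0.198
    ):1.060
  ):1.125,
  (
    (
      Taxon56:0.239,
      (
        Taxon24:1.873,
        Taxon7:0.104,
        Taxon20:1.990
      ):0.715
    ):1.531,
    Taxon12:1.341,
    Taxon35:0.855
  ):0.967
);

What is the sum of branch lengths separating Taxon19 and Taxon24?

7.587

The path runs Taxon19 → … → MRCA → … → Taxon24; the MRCA is the root of the tree.
Branch lengths along that path: 0.316 + 1.060 + 1.125 + 0.967 + 1.531 + 0.715 + 1.873 = 7.587.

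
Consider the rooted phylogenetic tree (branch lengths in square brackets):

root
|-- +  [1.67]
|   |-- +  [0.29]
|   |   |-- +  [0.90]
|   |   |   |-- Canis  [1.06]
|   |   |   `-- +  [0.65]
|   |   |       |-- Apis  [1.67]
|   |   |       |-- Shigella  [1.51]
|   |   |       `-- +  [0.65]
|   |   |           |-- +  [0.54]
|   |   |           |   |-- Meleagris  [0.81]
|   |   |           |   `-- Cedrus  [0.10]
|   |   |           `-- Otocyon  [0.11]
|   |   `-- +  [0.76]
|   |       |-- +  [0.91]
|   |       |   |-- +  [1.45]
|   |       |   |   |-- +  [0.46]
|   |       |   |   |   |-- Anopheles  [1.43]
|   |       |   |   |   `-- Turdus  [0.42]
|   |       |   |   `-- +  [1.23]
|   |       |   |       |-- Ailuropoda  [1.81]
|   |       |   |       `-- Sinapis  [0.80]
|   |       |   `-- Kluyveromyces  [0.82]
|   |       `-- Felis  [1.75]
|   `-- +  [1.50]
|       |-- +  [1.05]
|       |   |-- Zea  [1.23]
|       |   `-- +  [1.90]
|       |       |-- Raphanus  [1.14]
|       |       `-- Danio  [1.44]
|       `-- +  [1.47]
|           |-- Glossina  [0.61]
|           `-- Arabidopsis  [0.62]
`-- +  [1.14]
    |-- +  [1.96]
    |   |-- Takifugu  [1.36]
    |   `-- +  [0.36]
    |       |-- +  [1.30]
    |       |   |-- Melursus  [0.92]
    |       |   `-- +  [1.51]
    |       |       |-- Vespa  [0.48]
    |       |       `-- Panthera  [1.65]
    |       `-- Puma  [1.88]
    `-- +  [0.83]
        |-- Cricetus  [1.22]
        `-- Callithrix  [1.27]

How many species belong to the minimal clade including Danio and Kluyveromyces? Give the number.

The MRCA of Danio and Kluyveromyces is the node subtending (((Canis,(Apis,Shigella,((Meleagris,Cedrus),Otocyon))),((((Anopheles,Turdus),(Ailuropoda,Sinapis)),Kluyveromyces),Felis)),((Zea,(Raphanus,Danio)),(Glossina,Arabidopsis))).
That clade contains 17 terminal taxa: Ailuropoda, Anopheles, Apis, Arabidopsis, Canis, Cedrus, Danio, Felis, Glossina, Kluyveromyces, Meleagris, Otocyon, Raphanus, Shigella, Sinapis, Turdus, Zea.

17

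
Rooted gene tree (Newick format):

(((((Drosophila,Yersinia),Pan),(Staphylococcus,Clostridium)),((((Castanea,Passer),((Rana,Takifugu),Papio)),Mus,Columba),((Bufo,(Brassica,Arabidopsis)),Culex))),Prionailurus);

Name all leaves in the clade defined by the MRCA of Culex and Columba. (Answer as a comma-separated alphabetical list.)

Tracing Culex: it sits inside ((Bufo,(Brassica,Arabidopsis)),Culex).
Tracing Columba: it sits inside (((Castanea,Passer),((Rana,Takifugu),Papio)),Mus,Columba).
The smallest clade enclosing both is ((((Castanea,Passer),((Rana,Takifugu),Papio)),Mus,Columba),((Bufo,(Brassica,Arabidopsis)),Culex)); the answer is its 11 terminal taxa in alphabetical order.

Arabidopsis, Brassica, Bufo, Castanea, Columba, Culex, Mus, Papio, Passer, Rana, Takifugu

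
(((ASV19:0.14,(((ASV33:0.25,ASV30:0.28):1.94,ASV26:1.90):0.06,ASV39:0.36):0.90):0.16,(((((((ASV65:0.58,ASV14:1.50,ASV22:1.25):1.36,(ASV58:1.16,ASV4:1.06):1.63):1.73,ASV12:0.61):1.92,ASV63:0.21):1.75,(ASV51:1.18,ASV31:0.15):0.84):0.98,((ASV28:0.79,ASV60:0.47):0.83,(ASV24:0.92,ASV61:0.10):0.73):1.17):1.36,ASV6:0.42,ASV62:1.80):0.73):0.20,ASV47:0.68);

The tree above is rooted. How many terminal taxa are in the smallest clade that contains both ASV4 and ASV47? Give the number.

21

The MRCA of ASV4 and ASV47 is the root, so the clade is the entire tree.
That clade contains 21 terminal taxa: ASV12, ASV14, ASV19, ASV22, ASV24, ASV26, ASV28, ASV30, ASV31, ASV33, ASV39, ASV4, ASV47, ASV51, ASV58, ASV6, ASV60, ASV61, ASV62, ASV63, ASV65.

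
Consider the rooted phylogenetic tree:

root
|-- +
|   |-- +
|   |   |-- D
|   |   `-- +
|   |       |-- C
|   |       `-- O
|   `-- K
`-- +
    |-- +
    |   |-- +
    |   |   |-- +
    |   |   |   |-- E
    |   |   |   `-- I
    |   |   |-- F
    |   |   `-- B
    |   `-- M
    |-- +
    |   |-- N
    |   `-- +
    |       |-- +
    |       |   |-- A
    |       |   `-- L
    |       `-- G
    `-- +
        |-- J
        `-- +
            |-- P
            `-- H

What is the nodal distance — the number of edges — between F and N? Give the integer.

The MRCA of F and N is the node subtending ((((E,I),F,B),M),(N,((A,L),G)),(J,(P,H))).
From F up to that node: 3 branches. From N up to the same node: 2 branches. Total: 3 + 2 = 5.

5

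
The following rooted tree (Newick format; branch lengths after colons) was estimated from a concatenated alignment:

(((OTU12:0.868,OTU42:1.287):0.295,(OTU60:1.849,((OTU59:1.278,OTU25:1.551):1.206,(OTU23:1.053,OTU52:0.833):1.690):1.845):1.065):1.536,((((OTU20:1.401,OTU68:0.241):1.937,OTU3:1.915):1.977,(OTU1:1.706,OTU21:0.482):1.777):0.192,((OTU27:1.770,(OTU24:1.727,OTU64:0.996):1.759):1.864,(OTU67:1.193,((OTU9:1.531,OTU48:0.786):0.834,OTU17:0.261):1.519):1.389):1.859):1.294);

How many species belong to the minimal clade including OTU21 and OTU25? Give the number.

19

The MRCA of OTU21 and OTU25 is the root, so the clade is the entire tree.
That clade contains 19 terminal taxa: OTU1, OTU12, OTU17, OTU20, OTU21, OTU23, OTU24, OTU25, OTU27, OTU3, OTU42, OTU48, OTU52, OTU59, OTU60, OTU64, OTU67, OTU68, OTU9.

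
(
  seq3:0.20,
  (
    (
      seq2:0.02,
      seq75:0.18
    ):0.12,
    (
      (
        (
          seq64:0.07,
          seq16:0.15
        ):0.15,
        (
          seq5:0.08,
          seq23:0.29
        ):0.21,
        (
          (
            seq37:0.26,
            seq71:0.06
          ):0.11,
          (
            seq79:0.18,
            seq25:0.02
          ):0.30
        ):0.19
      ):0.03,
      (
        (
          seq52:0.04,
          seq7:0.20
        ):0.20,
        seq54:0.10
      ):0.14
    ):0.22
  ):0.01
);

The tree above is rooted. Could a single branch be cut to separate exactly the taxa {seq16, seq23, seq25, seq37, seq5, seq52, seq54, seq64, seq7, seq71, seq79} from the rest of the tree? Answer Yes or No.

The most recent common ancestor of these taxa subtends (((seq64,seq16),(seq5,seq23),((seq37,seq71),(seq79,seq25))),((seq52,seq7),seq54)).
That clade has exactly 11 tips — every listed taxon and nothing else — so the group is monophyletic.

Yes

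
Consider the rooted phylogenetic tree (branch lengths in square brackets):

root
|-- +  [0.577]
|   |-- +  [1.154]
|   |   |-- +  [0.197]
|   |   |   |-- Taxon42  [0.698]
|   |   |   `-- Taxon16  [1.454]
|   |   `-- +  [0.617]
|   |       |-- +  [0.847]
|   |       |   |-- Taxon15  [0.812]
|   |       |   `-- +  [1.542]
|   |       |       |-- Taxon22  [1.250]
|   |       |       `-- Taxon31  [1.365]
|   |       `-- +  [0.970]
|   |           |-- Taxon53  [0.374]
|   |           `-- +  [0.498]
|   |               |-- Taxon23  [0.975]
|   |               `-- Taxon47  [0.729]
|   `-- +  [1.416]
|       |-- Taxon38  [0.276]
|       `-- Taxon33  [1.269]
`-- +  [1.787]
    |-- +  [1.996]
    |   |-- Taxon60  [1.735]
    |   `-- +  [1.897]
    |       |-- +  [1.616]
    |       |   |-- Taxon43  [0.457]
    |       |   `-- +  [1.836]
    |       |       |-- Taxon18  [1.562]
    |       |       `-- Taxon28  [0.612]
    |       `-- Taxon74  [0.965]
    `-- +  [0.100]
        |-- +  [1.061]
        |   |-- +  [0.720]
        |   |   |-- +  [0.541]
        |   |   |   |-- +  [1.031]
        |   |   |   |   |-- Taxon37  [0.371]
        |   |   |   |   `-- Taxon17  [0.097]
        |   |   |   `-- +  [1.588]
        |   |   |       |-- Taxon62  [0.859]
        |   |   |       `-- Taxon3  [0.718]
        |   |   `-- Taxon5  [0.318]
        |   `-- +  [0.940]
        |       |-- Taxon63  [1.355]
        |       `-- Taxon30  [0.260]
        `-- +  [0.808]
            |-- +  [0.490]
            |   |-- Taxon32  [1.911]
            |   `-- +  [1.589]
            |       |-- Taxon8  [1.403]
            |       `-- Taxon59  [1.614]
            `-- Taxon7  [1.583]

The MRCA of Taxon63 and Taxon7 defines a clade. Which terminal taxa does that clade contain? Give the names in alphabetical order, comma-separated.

Tracing Taxon63: it sits inside (Taxon63,Taxon30).
Tracing Taxon7: it sits inside ((Taxon32,(Taxon8,Taxon59)),Taxon7).
The smallest clade enclosing both is (((((Taxon37,Taxon17),(Taxon62,Taxon3)),Taxon5),(Taxon63,Taxon30)),((Taxon32,(Taxon8,Taxon59)),Taxon7)); the answer is its 11 terminal taxa in alphabetical order.

Taxon17, Taxon3, Taxon30, Taxon32, Taxon37, Taxon5, Taxon59, Taxon62, Taxon63, Taxon7, Taxon8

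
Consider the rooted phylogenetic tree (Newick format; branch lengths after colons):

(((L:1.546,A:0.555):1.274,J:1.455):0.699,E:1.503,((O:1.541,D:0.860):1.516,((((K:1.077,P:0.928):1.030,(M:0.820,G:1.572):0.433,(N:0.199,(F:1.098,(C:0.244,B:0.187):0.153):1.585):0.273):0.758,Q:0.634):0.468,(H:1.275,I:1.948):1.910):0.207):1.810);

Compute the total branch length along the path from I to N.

The path runs I → … → MRCA → … → N; the MRCA is the node subtending ((((K,P),(M,G),(N,(F,(C,B)))),Q),(H,I)).
Branch lengths along that path: 1.948 + 1.910 + 0.468 + 0.758 + 0.273 + 0.199 = 5.556.

5.556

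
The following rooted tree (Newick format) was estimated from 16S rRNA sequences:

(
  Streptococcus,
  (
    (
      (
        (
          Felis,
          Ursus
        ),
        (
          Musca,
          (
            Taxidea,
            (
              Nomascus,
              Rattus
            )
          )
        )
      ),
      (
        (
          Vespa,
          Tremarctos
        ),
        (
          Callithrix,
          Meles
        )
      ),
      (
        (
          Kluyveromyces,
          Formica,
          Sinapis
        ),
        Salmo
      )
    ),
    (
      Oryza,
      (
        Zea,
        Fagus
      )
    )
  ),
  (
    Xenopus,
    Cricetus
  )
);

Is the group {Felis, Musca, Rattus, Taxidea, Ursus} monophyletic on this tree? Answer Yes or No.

The MRCA of the listed taxa subtends ((Felis,Ursus),(Musca,(Taxidea,(Nomascus,Rattus)))).
That clade also contains Nomascus, which is not in the proposed group, so the group is not monophyletic.

No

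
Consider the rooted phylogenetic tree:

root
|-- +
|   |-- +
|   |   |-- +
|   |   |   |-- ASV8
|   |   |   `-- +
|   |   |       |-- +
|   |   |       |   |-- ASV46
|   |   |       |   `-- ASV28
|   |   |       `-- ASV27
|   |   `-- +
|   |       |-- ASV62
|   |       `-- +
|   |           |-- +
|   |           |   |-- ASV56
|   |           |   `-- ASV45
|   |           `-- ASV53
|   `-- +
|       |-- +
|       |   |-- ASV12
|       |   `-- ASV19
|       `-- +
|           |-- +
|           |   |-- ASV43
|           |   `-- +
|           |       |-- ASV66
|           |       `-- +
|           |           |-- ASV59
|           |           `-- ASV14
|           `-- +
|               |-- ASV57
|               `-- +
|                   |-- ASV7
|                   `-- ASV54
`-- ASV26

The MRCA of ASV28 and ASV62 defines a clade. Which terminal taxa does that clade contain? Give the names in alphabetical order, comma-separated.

Tracing ASV28: it sits inside (ASV46,ASV28).
Tracing ASV62: it sits inside (ASV62,((ASV56,ASV45),ASV53)).
The smallest clade enclosing both is ((ASV8,((ASV46,ASV28),ASV27)),(ASV62,((ASV56,ASV45),ASV53))); the answer is its 8 terminal taxa in alphabetical order.

ASV27, ASV28, ASV45, ASV46, ASV53, ASV56, ASV62, ASV8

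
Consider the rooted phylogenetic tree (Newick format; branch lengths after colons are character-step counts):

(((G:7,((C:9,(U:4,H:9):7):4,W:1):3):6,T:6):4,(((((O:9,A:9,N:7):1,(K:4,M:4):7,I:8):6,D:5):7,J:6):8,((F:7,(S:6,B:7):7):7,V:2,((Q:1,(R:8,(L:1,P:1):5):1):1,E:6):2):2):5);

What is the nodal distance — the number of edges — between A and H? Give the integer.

12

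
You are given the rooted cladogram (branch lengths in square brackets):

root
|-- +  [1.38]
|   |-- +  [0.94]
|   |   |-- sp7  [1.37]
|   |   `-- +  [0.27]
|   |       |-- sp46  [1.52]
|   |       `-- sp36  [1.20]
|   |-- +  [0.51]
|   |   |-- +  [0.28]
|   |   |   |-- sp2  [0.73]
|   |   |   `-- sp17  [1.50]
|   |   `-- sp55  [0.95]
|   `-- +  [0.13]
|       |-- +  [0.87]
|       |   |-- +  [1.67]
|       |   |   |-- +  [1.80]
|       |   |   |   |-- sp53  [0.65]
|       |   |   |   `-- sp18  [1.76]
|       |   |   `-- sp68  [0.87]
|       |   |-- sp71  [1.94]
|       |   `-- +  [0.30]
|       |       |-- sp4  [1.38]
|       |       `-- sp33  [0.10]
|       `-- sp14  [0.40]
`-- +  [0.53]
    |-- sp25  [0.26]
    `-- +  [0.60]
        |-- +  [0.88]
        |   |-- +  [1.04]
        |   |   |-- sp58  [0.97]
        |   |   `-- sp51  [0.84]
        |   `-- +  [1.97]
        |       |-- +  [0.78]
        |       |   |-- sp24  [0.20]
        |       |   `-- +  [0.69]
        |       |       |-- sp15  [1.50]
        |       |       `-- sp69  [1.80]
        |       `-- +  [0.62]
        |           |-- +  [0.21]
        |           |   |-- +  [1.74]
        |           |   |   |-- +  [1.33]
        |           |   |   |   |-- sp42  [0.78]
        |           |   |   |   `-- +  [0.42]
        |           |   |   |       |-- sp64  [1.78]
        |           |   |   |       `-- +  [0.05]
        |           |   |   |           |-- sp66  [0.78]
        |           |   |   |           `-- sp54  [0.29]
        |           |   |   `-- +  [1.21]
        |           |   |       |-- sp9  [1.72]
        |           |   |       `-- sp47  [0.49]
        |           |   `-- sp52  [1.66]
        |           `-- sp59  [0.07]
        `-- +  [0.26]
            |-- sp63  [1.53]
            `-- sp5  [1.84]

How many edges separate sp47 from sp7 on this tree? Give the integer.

12

The MRCA of sp47 and sp7 is the root of the tree.
From sp47 up to that node: 9 branches. From sp7 up to the same node: 3 branches. Total: 9 + 3 = 12.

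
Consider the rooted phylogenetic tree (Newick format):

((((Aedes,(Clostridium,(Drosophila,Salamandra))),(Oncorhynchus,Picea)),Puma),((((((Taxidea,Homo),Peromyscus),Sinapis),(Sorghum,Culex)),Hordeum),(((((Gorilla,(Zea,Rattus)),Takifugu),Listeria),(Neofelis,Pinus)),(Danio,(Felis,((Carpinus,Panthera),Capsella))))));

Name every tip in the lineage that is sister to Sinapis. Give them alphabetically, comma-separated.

Homo, Peromyscus, Taxidea

Sinapis attaches to the tree at the node subtending (((Taxidea,Homo),Peromyscus),Sinapis).
The other lineage descending from that same node — the sister group — is ((Taxidea,Homo),Peromyscus); its 3 tips in alphabetical order are the answer.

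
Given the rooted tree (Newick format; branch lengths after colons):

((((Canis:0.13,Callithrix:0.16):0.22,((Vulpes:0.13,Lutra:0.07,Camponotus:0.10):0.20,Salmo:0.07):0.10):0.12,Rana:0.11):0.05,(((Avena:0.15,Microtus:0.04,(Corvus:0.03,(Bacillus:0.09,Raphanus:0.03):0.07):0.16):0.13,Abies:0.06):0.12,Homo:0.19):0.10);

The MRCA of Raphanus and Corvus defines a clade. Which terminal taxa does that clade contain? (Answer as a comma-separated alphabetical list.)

Tracing Raphanus: it sits inside (Bacillus,Raphanus).
Tracing Corvus: it sits inside (Corvus,(Bacillus,Raphanus)).
The smallest clade enclosing both is (Corvus,(Bacillus,Raphanus)); the answer is its 3 terminal taxa in alphabetical order.

Bacillus, Corvus, Raphanus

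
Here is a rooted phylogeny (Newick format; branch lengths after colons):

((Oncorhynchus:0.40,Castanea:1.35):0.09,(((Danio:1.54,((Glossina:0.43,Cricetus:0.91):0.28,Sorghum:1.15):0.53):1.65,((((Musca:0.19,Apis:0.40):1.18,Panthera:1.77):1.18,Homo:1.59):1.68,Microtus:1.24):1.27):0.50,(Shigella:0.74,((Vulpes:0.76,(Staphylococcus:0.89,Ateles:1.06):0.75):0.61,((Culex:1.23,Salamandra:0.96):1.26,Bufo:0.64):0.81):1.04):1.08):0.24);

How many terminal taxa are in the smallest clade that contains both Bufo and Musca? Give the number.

16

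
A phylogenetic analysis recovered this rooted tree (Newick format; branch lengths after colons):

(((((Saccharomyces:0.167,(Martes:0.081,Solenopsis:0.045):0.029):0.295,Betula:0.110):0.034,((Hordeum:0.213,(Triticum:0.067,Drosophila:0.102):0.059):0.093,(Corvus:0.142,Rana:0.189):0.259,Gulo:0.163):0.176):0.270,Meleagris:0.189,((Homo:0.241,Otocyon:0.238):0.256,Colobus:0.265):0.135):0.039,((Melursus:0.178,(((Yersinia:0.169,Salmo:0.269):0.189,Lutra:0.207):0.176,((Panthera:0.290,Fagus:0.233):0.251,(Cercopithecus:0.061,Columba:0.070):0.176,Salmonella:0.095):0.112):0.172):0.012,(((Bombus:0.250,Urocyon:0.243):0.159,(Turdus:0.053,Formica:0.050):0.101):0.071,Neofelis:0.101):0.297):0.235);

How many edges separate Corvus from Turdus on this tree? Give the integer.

The MRCA of Corvus and Turdus is the root of the tree.
From Corvus up to that node: 5 branches. From Turdus up to the same node: 5 branches. Total: 5 + 5 = 10.

10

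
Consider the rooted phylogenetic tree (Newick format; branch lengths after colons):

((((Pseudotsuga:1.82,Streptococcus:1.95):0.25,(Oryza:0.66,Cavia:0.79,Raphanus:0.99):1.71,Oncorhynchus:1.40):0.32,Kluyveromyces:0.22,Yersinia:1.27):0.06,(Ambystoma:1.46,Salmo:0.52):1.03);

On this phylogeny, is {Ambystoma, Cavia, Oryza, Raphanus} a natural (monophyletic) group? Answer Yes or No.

The MRCA of the listed taxa is the root, so the smallest clade containing them is the whole tree.
That clade also contains Kluyveromyces, Oncorhynchus, Pseudotsuga, Salmo, Streptococcus, Yersinia, which are not in the proposed group, so the group is not monophyletic.

No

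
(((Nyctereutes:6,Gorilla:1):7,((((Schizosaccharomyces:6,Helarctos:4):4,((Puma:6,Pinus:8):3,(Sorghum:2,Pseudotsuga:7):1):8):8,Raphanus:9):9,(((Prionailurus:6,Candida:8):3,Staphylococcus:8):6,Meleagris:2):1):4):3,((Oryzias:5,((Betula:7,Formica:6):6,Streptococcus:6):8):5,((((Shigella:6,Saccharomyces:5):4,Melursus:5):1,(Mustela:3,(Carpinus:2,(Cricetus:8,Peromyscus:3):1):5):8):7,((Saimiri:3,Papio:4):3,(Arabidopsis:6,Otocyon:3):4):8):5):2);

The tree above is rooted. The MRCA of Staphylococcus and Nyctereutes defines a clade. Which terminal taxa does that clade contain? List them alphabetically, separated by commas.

Candida, Gorilla, Helarctos, Meleagris, Nyctereutes, Pinus, Prionailurus, Pseudotsuga, Puma, Raphanus, Schizosaccharomyces, Sorghum, Staphylococcus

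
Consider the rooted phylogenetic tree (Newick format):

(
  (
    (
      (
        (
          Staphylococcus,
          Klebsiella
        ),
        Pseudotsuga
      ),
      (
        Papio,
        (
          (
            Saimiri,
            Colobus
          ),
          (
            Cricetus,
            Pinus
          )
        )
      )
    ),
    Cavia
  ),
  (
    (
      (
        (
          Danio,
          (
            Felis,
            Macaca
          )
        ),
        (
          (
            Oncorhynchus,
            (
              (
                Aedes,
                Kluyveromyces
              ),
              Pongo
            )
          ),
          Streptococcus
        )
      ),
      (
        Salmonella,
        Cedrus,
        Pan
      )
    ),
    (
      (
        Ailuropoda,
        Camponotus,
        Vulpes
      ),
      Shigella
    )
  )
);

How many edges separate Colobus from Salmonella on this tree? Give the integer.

The MRCA of Colobus and Salmonella is the root of the tree.
From Colobus up to that node: 6 branches. From Salmonella up to the same node: 4 branches. Total: 6 + 4 = 10.

10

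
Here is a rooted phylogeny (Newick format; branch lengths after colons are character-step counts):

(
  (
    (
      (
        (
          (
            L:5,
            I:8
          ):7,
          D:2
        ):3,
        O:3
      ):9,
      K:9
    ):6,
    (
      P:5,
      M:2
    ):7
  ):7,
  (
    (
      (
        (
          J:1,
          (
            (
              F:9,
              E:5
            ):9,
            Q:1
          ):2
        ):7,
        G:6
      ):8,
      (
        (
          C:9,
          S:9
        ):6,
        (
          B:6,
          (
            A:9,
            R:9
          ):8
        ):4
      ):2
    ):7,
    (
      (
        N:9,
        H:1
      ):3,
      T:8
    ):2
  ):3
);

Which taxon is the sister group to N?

H

N attaches to the tree at the node subtending (N,H).
The other lineage descending from that same node — the sister group — is the single tip H.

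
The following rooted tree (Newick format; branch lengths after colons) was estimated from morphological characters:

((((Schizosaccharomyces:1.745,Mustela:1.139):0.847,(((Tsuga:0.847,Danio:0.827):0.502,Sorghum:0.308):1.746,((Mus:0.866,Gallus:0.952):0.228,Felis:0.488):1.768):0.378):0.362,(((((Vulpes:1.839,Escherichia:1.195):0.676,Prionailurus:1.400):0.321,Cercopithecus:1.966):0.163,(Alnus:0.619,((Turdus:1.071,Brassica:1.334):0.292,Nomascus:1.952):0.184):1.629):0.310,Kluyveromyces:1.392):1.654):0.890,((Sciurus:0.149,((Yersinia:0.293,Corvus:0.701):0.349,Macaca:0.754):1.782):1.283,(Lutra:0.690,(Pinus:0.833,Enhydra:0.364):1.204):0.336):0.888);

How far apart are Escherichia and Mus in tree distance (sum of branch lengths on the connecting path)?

7.921

The path runs Escherichia → … → MRCA → … → Mus; the MRCA is the node subtending (((Schizosaccharomyces,Mustela),(((Tsuga,Danio),Sorghum),((Mus,Gallus),Felis))),(((((Vulpes,Escherichia),Prionailurus),Cercopithecus),(Alnus,((Turdus,Brassica),Nomascus))),Kluyveromyces)).
Branch lengths along that path: 1.195 + 0.676 + 0.321 + 0.163 + 0.310 + 1.654 + 0.362 + 0.378 + 1.768 + 0.228 + 0.866 = 7.921.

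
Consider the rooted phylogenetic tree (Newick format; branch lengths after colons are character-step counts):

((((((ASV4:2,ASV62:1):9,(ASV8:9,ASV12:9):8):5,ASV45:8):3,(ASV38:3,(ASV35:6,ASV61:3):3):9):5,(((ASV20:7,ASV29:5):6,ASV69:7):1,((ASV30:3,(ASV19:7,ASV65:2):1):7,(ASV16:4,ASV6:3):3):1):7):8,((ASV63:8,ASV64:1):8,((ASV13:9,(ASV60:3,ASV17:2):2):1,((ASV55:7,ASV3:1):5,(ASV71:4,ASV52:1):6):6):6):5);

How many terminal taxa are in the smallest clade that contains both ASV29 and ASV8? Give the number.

The MRCA of ASV29 and ASV8 is the node subtending (((((ASV4,ASV62),(ASV8,ASV12)),ASV45),(ASV38,(ASV35,ASV61))),(((ASV20,ASV29),ASV69),((ASV30,(ASV19,ASV65)),(ASV16,ASV6)))).
That clade contains 16 terminal taxa: ASV12, ASV16, ASV19, ASV20, ASV29, ASV30, ASV35, ASV38, ASV4, ASV45, ASV6, ASV61, ASV62, ASV65, ASV69, ASV8.

16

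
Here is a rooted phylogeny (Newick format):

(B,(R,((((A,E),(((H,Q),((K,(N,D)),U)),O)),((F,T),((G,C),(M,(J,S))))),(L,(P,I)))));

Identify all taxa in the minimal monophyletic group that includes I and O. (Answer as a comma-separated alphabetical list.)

A, C, D, E, F, G, H, I, J, K, L, M, N, O, P, Q, S, T, U

Tracing I: it sits inside (P,I).
Tracing O: it sits inside (((H,Q),((K,(N,D)),U)),O).
The smallest clade enclosing both is ((((A,E),(((H,Q),((K,(N,D)),U)),O)),((F,T),((G,C),(M,(J,S))))),(L,(P,I))); the answer is its 19 terminal taxa in alphabetical order.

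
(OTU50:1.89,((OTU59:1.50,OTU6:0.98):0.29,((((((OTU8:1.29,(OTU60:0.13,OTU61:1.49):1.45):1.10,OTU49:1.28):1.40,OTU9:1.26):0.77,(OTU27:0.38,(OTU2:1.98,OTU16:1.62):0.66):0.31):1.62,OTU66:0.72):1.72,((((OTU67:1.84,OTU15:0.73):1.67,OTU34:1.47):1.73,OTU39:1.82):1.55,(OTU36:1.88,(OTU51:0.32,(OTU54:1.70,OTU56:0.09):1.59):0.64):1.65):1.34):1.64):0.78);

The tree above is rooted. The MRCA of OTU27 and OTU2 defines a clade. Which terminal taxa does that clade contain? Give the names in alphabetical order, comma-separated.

OTU16, OTU2, OTU27

Tracing OTU27: it sits inside (OTU27,(OTU2,OTU16)).
Tracing OTU2: it sits inside (OTU2,OTU16).
The smallest clade enclosing both is (OTU27,(OTU2,OTU16)); the answer is its 3 terminal taxa in alphabetical order.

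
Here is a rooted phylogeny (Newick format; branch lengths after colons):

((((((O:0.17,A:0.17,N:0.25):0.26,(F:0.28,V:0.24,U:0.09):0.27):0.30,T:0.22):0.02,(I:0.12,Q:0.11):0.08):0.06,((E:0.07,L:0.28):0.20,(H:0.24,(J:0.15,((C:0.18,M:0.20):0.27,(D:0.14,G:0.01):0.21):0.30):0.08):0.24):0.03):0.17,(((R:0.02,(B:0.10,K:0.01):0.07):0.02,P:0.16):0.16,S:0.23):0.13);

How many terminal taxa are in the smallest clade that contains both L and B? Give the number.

22

The MRCA of L and B is the root, so the clade is the entire tree.
That clade contains 22 terminal taxa: A, B, C, D, E, F, G, H, I, J, K, L, M, N, O, P, Q, R, S, T, U, V.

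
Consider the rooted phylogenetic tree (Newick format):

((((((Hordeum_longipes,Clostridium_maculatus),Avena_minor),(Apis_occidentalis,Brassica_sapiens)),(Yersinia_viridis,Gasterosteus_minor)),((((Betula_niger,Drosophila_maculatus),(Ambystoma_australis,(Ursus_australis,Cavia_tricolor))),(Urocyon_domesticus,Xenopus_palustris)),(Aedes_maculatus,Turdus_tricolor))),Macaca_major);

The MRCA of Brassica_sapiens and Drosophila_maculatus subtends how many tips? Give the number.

The MRCA of Brassica_sapiens and Drosophila_maculatus is the node subtending (((((Hordeum_longipes,Clostridium_maculatus),Avena_minor),(Apis_occidentalis,Brassica_sapiens)),(Yersinia_viridis,Gasterosteus_minor)),((((Betula_niger,Drosophila_maculatus),(Ambystoma_australis,(Ursus_australis,Cavia_tricolor))),(Urocyon_domesticus,Xenopus_palustris)),(Aedes_maculatus,Turdus_tricolor))).
That clade contains 16 terminal taxa: Aedes_maculatus, Ambystoma_australis, Apis_occidentalis, Avena_minor, Betula_niger, Brassica_sapiens, Cavia_tricolor, Clostridium_maculatus, Drosophila_maculatus, Gasterosteus_minor, Hordeum_longipes, Turdus_tricolor, Urocyon_domesticus, Ursus_australis, Xenopus_palustris, Yersinia_viridis.

16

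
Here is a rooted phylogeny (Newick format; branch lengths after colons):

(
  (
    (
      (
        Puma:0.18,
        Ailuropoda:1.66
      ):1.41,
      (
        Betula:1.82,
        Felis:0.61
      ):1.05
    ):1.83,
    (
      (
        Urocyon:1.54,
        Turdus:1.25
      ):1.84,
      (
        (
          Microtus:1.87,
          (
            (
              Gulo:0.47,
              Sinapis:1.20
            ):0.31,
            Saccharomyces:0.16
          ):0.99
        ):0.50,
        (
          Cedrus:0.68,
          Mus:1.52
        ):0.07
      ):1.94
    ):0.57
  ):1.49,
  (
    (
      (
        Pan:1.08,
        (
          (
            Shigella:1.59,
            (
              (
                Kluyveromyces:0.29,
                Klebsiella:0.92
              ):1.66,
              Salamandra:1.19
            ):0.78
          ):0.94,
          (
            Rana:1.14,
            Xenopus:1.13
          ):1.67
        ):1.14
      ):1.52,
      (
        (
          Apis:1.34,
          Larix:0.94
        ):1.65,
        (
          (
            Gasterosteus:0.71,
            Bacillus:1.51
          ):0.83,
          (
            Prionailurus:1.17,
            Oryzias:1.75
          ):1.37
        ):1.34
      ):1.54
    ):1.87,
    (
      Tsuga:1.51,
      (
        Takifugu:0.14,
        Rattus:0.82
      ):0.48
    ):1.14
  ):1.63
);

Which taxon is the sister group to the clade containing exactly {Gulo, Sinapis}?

The clade containing exactly {Gulo, Sinapis} attaches to the tree at the node subtending ((Gulo,Sinapis),Saccharomyces).
The other lineage descending from that same node — the sister group — is the single tip Saccharomyces.

Saccharomyces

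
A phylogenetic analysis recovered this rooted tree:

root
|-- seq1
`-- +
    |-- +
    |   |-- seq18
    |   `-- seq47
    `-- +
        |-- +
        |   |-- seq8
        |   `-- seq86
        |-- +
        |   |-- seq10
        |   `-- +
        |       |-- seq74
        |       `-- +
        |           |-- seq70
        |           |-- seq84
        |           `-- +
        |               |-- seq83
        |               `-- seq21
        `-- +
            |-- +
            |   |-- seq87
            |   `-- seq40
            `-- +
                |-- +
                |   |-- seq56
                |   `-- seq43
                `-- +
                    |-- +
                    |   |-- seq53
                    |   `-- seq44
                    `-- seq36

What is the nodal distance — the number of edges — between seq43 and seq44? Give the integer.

The MRCA of seq43 and seq44 is the node subtending ((seq56,seq43),((seq53,seq44),seq36)).
From seq43 up to that node: 2 branches. From seq44 up to the same node: 3 branches. Total: 2 + 3 = 5.

5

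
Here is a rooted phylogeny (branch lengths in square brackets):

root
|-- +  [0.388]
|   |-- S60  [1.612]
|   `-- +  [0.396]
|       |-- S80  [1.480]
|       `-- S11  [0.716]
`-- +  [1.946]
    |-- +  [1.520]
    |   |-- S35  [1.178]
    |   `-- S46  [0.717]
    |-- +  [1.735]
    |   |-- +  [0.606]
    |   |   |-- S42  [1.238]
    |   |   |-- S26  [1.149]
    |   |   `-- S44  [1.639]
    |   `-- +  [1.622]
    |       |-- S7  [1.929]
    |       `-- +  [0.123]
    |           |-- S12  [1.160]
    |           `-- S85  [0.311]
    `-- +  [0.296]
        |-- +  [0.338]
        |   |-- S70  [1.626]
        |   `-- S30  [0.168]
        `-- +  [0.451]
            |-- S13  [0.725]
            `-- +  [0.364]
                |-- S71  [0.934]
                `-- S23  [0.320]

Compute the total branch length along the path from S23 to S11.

The path runs S23 → … → MRCA → … → S11; the MRCA is the root of the tree.
Branch lengths along that path: 0.320 + 0.364 + 0.451 + 0.296 + 1.946 + 0.388 + 0.396 + 0.716 = 4.877.

4.877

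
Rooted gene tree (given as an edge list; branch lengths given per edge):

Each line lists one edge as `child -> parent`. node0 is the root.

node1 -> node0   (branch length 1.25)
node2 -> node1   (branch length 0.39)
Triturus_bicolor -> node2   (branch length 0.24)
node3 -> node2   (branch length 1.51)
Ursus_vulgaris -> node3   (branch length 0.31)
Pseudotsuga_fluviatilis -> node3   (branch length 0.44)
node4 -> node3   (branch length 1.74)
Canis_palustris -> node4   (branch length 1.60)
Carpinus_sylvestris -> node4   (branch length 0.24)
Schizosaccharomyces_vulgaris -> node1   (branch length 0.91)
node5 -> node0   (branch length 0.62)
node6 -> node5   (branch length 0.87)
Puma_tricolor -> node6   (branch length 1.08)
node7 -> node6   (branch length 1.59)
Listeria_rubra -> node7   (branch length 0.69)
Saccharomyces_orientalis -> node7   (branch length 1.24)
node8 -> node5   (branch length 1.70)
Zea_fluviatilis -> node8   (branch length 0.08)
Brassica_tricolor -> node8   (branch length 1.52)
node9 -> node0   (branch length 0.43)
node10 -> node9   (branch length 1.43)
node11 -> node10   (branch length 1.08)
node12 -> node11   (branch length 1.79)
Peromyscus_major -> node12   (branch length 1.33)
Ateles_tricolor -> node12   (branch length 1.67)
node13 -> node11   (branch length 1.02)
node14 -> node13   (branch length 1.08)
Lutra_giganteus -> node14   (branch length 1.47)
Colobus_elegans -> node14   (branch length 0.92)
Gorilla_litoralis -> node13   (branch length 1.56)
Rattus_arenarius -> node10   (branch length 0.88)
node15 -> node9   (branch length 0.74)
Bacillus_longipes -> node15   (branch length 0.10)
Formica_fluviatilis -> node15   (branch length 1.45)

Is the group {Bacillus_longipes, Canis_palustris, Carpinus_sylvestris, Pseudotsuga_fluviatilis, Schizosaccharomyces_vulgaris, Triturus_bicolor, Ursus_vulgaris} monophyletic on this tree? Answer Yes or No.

The MRCA of the listed taxa is the root, so the smallest clade containing them is the whole tree.
That clade also contains Ateles_tricolor, Brassica_tricolor, Colobus_elegans, Formica_fluviatilis, Gorilla_litoralis, Listeria_rubra, Lutra_giganteus, Peromyscus_major, Puma_tricolor, Rattus_arenarius, Saccharomyces_orientalis, Zea_fluviatilis, which are not in the proposed group, so the group is not monophyletic.

No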